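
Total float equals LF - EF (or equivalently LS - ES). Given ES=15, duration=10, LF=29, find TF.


EF = ES + duration = 15 + 10 = 25
LS = LF - duration = 29 - 10 = 19
Total Float = LF - EF = 29 - 25
(or LS - ES = 19 - 15)
= 4


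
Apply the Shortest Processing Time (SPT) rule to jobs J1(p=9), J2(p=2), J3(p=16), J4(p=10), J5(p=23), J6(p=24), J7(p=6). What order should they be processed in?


SPT: sort by shortest processing time
  J2: p=2
  J7: p=6
  J1: p=9
  J4: p=10
  J3: p=16
  J5: p=23
  J6: p=24
Order: J2 → J7 → J1 → J4 → J3 → J5 → J6


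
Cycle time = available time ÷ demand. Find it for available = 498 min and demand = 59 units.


Cycle time = available time / demand
= 498 / 59
= 8.44 min/unit


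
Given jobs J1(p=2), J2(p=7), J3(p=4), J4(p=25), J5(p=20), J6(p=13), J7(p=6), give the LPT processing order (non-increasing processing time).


LPT: sort by longest processing time first
  J4: p=25
  J5: p=20
  J6: p=13
  J2: p=7
  J7: p=6
  J3: p=4
  J1: p=2
Order: J4 → J5 → J6 → J2 → J7 → J3 → J1


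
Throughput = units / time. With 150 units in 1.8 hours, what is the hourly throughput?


Throughput = units / time
= 150 / 1.8
= 83.3 units/hour


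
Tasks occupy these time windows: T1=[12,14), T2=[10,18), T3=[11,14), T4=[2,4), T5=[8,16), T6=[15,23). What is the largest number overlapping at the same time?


Check each time point for overlaps:
  t=12: 4 tasks active (T1, T2, T3, T5)
Max concurrent = 4


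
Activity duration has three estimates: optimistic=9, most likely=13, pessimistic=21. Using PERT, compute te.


te = (o + 4m + p) / 6
= (9 + 4×13 + 21) / 6
= (9 + 52 + 21) / 6
= 82 / 6
= 13.67


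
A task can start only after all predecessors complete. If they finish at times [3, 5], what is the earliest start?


ES = max of all predecessor completion times
Predecessors: [3, 5]
ES = max(3, 5)
= 5


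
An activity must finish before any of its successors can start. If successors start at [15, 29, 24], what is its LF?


LF = min of all successor start times
Successors start at: [15, 29, 24]
LF = min(15, 29, 24)
= 15


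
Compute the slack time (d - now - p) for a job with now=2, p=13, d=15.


Slack = due - current_time - processing
= 15 - 2 - 13
= 0


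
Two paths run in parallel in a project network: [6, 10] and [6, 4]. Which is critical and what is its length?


Path A: 6 + 10 = 16
Path B: 6 + 4 = 10
Critical path = longest = max(16, 10)
= 16 (Path A)


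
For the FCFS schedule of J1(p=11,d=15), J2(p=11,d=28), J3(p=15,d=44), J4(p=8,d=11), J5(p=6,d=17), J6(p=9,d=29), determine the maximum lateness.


Lateness per job (L = C - d):
  J1: C=11, d=15, L=-4
  J2: C=22, d=28, L=-6
  J3: C=37, d=44, L=-7
  J4: C=45, d=11, L=34
  J5: C=51, d=17, L=34
  J6: C=60, d=29, L=31
Lmax = max(-4, -6, -7, 34, 34, 31)
= 34


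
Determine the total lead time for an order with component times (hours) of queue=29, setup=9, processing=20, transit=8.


Lead time = queue + setup + processing + transit
= 29 + 9 + 20 + 8
= 66 hours


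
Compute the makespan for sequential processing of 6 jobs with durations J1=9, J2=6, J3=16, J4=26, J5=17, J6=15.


Sequential makespan: sum all processing times
= 9 + 6 + 16 + 26 + 17 + 15
= 89 time units


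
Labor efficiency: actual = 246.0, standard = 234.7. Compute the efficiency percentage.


Efficiency = (actual / standard) × 100
= (246.0 / 234.7) × 100
= 104.8%


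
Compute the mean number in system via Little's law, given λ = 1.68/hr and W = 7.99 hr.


Little's law: L = λ × W
= 1.68 × 7.99
= 13.42


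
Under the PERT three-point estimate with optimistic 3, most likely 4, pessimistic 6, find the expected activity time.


te = (o + 4m + p) / 6
= (3 + 4×4 + 6) / 6
= (3 + 16 + 6) / 6
= 25 / 6
= 4.17


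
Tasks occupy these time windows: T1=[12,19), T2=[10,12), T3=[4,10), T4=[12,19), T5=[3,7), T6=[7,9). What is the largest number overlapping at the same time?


Check each time point for overlaps:
  t=4: 2 tasks active (T3, T5)
Max concurrent = 2


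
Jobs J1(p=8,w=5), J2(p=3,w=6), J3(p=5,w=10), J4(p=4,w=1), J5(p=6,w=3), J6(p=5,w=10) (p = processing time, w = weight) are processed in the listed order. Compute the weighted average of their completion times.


Completion times:
  J1: C=8, w×C=5×8=40
  J2: C=11, w×C=6×11=66
  J3: C=16, w×C=10×16=160
  J4: C=20, w×C=1×20=20
  J5: C=26, w×C=3×26=78
  J6: C=31, w×C=10×31=310
Sum w×C = 674
Sum w = 35
Weighted avg = 674/35
= 19.26


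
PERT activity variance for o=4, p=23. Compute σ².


σ² = ((p - o) / 6)² = (p - o)² / 36
= (23 - 4)² / 36
= 19² / 36
= 361 / 36
= 10.0278


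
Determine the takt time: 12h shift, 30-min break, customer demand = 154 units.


Available = 12×60 - 30 = 690 min
Takt time = 690 / 154
= 4.48 min/unit


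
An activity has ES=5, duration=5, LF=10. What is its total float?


EF = ES + duration = 5 + 5 = 10
LS = LF - duration = 10 - 5 = 5
Total Float = LF - EF = 10 - 10
(or LS - ES = 5 - 5)
= 0


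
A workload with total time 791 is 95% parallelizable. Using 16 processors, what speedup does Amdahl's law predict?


Amdahl's law: T_p = T × ((1-p) + p/N)
= 791 × ((1-0.95) + 0.95/16)
= 791 × (0.05 + 0.0594)
= 791 × 0.1094
= 86.52
Speedup = 791/86.52
= 9.14×


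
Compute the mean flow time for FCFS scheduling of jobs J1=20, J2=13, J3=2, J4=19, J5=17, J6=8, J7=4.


Completion times:
  J1: completes at 20
  J2: completes at 33
  J3: completes at 35
  J4: completes at 54
  J5: completes at 71
  J6: completes at 79
  J7: completes at 83
Sum = 375
Average = 375/7
= 53.57


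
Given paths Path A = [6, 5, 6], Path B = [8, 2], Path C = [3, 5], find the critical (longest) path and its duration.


Path A: 6 + 5 + 6 = 17
Path B: 8 + 2 = 10
Path C: 3 + 5 = 8
Critical path = longest = max(17, 10, 8)
= 17 (Path A)


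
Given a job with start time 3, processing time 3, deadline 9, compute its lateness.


Completion = 3 + 3 = 6
Lateness = C - d = 6 - 9
= -3


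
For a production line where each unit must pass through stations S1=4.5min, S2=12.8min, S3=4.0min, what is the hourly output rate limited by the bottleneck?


Bottleneck = longest station time
Station times: [4.5, 12.8, 4.0]
Max = 12.8 min
Rate = 60 / 12.8
= 4.69 units/hour (bottleneck: 12.8min)


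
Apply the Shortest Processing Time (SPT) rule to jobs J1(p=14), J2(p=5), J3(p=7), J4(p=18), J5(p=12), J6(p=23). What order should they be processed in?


SPT: sort by shortest processing time
  J2: p=5
  J3: p=7
  J5: p=12
  J1: p=14
  J4: p=18
  J6: p=23
Order: J2 → J3 → J5 → J1 → J4 → J6


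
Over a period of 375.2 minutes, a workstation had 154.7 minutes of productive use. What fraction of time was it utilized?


Utilization = busy / total × 100
= 154.7 / 375.2 × 100
= 41.2%


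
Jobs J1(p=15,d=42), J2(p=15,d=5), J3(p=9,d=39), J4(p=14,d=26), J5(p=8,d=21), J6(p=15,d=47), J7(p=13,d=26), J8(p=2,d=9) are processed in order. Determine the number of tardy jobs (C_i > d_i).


Completion vs due date:
  J1: C=15, d=42 → on time
  J2: C=30, d=5 → TARDY
  J3: C=39, d=39 → on time
  J4: C=53, d=26 → TARDY
  J5: C=61, d=21 → TARDY
  J6: C=76, d=47 → TARDY
  J7: C=89, d=26 → TARDY
  J8: C=91, d=9 → TARDY
Tardy jobs: J2, J4, J5, J6, J7, J8
Count = 6


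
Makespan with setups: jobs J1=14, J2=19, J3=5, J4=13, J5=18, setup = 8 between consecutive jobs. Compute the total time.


Makespan = Σ processing + (n-1) × setup
= (14 + 19 + 5 + 13 + 18) + (5-1)×8
= 69 + 32
= 101 time units


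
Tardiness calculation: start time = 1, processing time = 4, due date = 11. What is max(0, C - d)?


Completion = start + processing = 1 + 4 = 5
Tardiness = max(0, C - d) = max(0, 5 - 11)
= max(0, -6)
= 0


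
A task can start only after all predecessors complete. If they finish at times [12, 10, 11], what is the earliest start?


ES = max of all predecessor completion times
Predecessors: [12, 10, 11]
ES = max(12, 10, 11)
= 12


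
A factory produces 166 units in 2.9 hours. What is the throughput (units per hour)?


Throughput = units / time
= 166 / 2.9
= 57.2 units/hour


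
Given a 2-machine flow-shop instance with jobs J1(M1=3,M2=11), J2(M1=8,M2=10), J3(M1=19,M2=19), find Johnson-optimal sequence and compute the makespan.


Johnson's rule:
Group 1 (M1≤M2, sort by M1): ['J1', 'J2', 'J3']
Group 2 (M1>M2, sort desc M2): []
Sequence: J1 → J2 → J3
Makespan calculation:
  J1: M1 done=3, M2 done=14
  J2: M1 done=11, M2 done=24
  J3: M1 done=30, M2 done=49
= Sequence: J1 → J2 → J3, Makespan: 49


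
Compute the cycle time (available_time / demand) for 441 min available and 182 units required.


Cycle time = available time / demand
= 441 / 182
= 2.42 min/unit


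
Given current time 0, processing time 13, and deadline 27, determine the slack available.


Slack = due - current_time - processing
= 27 - 0 - 13
= 14


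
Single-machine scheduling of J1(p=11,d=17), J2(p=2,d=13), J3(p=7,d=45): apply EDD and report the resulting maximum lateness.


EDD order: J2 → J1 → J3
Completion and lateness:
  J2: C=2, d=13, L=2-13=-11
  J1: C=13, d=17, L=13-17=-4
  J3: C=20, d=45, L=20-45=-25
Lmax = max(-11, -4, -25)
= -4


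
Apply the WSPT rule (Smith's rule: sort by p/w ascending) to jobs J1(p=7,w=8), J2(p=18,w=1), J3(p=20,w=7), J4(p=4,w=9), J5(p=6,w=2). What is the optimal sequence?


WSPT (Smith's rule): sort by p/w ascending
  J4: p/w = 4/9 = 0.444
  J1: p/w = 7/8 = 0.875
  J3: p/w = 20/7 = 2.857
  J5: p/w = 6/2 = 3.000
  J2: p/w = 18/1 = 18.000
Order: J4 → J1 → J3 → J5 → J2


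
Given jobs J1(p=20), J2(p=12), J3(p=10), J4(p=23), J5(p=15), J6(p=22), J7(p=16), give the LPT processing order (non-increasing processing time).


LPT: sort by longest processing time first
  J4: p=23
  J6: p=22
  J1: p=20
  J7: p=16
  J5: p=15
  J2: p=12
  J3: p=10
Order: J4 → J6 → J1 → J7 → J5 → J2 → J3


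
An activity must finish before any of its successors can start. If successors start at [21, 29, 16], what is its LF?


LF = min of all successor start times
Successors start at: [21, 29, 16]
LF = min(21, 29, 16)
= 16


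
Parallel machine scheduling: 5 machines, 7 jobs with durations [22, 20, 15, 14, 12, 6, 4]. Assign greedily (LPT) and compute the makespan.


Jobs (LPT sorted): [22, 20, 15, 14, 12, 6, 4]
Machines: 5
  J=22 → Machine 1 (load: 0+22=22)
  J=20 → Machine 2 (load: 0+20=20)
  J=15 → Machine 3 (load: 0+15=15)
  J=14 → Machine 4 (load: 0+14=14)
  J=12 → Machine 5 (load: 0+12=12)
  J=6 → Machine 5 (load: 12+6=18)
  J=4 → Machine 4 (load: 14+4=18)
Machine loads: [22, 20, 15, 18, 18]
Makespan = max = 22 time units


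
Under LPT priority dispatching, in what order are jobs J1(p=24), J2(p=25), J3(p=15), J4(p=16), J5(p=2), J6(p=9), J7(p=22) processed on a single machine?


LPT: sort by longest processing time first
  J2: p=25
  J1: p=24
  J7: p=22
  J4: p=16
  J3: p=15
  J6: p=9
  J5: p=2
Order: J2 → J1 → J7 → J4 → J3 → J6 → J5


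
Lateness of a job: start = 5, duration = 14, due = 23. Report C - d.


Completion = 5 + 14 = 19
Lateness = C - d = 19 - 23
= -4


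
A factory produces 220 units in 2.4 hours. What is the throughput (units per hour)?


Throughput = units / time
= 220 / 2.4
= 91.7 units/hour


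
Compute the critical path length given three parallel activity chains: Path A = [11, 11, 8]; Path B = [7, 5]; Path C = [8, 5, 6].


Path A: 11 + 11 + 8 = 30
Path B: 7 + 5 = 12
Path C: 8 + 5 + 6 = 19
Critical path = longest = max(30, 12, 19)
= 30 (Path A)


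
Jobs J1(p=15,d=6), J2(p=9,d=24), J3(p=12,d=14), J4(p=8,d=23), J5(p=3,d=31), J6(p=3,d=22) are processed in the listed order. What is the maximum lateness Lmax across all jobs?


Lateness per job (L = C - d):
  J1: C=15, d=6, L=9
  J2: C=24, d=24, L=0
  J3: C=36, d=14, L=22
  J4: C=44, d=23, L=21
  J5: C=47, d=31, L=16
  J6: C=50, d=22, L=28
Lmax = max(9, 0, 22, 21, 16, 28)
= 28


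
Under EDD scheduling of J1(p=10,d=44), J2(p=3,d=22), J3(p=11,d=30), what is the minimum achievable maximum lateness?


EDD order: J2 → J3 → J1
Completion and lateness:
  J2: C=3, d=22, L=3-22=-19
  J3: C=14, d=30, L=14-30=-16
  J1: C=24, d=44, L=24-44=-20
Lmax = max(-19, -16, -20)
= -16


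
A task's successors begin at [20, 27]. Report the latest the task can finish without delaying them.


LF = min of all successor start times
Successors start at: [20, 27]
LF = min(20, 27)
= 20


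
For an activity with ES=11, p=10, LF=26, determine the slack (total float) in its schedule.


EF = ES + duration = 11 + 10 = 21
LS = LF - duration = 26 - 10 = 16
Total Float = LF - EF = 26 - 21
(or LS - ES = 16 - 11)
= 5


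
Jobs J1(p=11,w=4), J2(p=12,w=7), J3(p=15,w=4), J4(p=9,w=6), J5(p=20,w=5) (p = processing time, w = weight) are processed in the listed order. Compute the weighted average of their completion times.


Completion times:
  J1: C=11, w×C=4×11=44
  J2: C=23, w×C=7×23=161
  J3: C=38, w×C=4×38=152
  J4: C=47, w×C=6×47=282
  J5: C=67, w×C=5×67=335
Sum w×C = 974
Sum w = 26
Weighted avg = 974/26
= 37.46


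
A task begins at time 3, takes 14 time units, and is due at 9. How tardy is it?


Completion = start + processing = 3 + 14 = 17
Tardiness = max(0, C - d) = max(0, 17 - 9)
= max(0, 8)
= 8


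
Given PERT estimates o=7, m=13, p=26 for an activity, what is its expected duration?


te = (o + 4m + p) / 6
= (7 + 4×13 + 26) / 6
= (7 + 52 + 26) / 6
= 85 / 6
= 14.17


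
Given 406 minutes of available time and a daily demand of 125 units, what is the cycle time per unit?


Cycle time = available time / demand
= 406 / 125
= 3.25 min/unit


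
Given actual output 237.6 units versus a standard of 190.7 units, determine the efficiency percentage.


Efficiency = (actual / standard) × 100
= (237.6 / 190.7) × 100
= 124.6%


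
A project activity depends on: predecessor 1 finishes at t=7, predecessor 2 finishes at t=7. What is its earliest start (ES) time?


ES = max of all predecessor completion times
Predecessors: [7, 7]
ES = max(7, 7)
= 7


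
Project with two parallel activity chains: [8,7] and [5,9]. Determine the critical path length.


Path A: 8 + 7 = 15
Path B: 5 + 9 = 14
Critical path = longest = max(15, 14)
= 15 (Path A)


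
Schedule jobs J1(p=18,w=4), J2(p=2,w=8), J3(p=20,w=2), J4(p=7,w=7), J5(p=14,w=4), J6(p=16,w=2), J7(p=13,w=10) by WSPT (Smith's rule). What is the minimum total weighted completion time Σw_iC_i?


WSPT order (by p/w): J2 → J4 → J7 → J5 → J1 → J6 → J3
  J2: C=2, w·C=8×2=16
  J4: C=9, w·C=7×9=63
  J7: C=22, w·C=10×22=220
  J5: C=36, w·C=4×36=144
  J1: C=54, w·C=4×54=216
  J6: C=70, w·C=2×70=140
  J3: C=90, w·C=2×90=180
Σ w·C = 979
= 979


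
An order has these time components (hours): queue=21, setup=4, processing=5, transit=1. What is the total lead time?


Lead time = queue + setup + processing + transit
= 21 + 4 + 5 + 1
= 31 hours


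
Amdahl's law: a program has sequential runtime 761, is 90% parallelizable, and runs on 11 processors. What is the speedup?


Amdahl's law: T_p = T × ((1-p) + p/N)
= 761 × ((1-0.9) + 0.9/11)
= 761 × (0.10 + 0.0818)
= 761 × 0.1818
= 138.36
Speedup = 761/138.36
= 5.50×


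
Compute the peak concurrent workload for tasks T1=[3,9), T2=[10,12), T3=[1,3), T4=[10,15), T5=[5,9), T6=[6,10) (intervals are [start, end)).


Check each time point for overlaps:
  t=6: 3 tasks active (T1, T5, T6)
Max concurrent = 3


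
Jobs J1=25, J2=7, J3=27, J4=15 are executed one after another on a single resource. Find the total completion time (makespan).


Sequential makespan: sum all processing times
= 25 + 7 + 27 + 15
= 74 time units


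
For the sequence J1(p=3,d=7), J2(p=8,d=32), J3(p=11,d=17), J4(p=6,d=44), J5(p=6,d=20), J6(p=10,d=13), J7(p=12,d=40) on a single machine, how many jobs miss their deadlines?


Completion vs due date:
  J1: C=3, d=7 → on time
  J2: C=11, d=32 → on time
  J3: C=22, d=17 → TARDY
  J4: C=28, d=44 → on time
  J5: C=34, d=20 → TARDY
  J6: C=44, d=13 → TARDY
  J7: C=56, d=40 → TARDY
Tardy jobs: J3, J5, J6, J7
Count = 4


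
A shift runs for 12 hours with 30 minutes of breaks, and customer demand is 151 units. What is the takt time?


Available = 12×60 - 30 = 690 min
Takt time = 690 / 151
= 4.57 min/unit


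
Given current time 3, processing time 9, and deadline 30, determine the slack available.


Slack = due - current_time - processing
= 30 - 3 - 9
= 18


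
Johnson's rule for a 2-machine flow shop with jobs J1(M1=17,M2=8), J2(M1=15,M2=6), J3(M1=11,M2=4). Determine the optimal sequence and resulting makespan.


Johnson's rule:
Group 1 (M1≤M2, sort by M1): []
Group 2 (M1>M2, sort desc M2): ['J1', 'J2', 'J3']
Sequence: J1 → J2 → J3
Makespan calculation:
  J1: M1 done=17, M2 done=25
  J2: M1 done=32, M2 done=38
  J3: M1 done=43, M2 done=47
= Sequence: J1 → J2 → J3, Makespan: 47


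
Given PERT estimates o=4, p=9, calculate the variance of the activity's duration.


σ² = ((p - o) / 6)² = (p - o)² / 36
= (9 - 4)² / 36
= 5² / 36
= 25 / 36
= 0.6944


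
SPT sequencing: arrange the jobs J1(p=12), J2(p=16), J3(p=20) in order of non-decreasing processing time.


SPT: sort by shortest processing time
  J1: p=12
  J2: p=16
  J3: p=20
Order: J1 → J2 → J3


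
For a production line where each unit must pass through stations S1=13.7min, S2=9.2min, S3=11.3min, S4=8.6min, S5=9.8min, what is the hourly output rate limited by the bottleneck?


Bottleneck = longest station time
Station times: [13.7, 9.2, 11.3, 8.6, 9.8]
Max = 13.7 min
Rate = 60 / 13.7
= 4.38 units/hour (bottleneck: 13.7min)


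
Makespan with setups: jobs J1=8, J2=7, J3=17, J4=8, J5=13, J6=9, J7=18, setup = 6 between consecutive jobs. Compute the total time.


Makespan = Σ processing + (n-1) × setup
= (8 + 7 + 17 + 8 + 13 + 9 + 18) + (7-1)×6
= 80 + 36
= 116 time units


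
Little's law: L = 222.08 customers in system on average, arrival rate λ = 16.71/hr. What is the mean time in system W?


Little's law: L = λW → W = L / λ
= 222.08 / 16.71
= 13.29 hours


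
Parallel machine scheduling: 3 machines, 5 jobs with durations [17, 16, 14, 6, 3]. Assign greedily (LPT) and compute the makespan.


Jobs (LPT sorted): [17, 16, 14, 6, 3]
Machines: 3
  J=17 → Machine 1 (load: 0+17=17)
  J=16 → Machine 2 (load: 0+16=16)
  J=14 → Machine 3 (load: 0+14=14)
  J=6 → Machine 3 (load: 14+6=20)
  J=3 → Machine 2 (load: 16+3=19)
Machine loads: [17, 19, 20]
Makespan = max = 20 time units


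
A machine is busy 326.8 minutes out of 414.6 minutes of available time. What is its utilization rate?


Utilization = busy / total × 100
= 326.8 / 414.6 × 100
= 78.8%


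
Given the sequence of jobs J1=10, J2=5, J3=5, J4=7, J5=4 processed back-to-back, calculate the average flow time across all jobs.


Completion times:
  J1: completes at 10
  J2: completes at 15
  J3: completes at 20
  J4: completes at 27
  J5: completes at 31
Sum = 103
Average = 103/5
= 20.60


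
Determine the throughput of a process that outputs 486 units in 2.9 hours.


Throughput = units / time
= 486 / 2.9
= 167.6 units/hour


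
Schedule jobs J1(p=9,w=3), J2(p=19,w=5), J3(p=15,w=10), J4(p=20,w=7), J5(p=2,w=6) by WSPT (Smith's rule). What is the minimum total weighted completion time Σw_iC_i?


WSPT order (by p/w): J5 → J3 → J4 → J1 → J2
  J5: C=2, w·C=6×2=12
  J3: C=17, w·C=10×17=170
  J4: C=37, w·C=7×37=259
  J1: C=46, w·C=3×46=138
  J2: C=65, w·C=5×65=325
Σ w·C = 904
= 904


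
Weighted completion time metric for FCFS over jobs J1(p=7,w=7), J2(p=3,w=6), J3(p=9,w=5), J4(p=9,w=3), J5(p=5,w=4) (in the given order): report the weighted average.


Completion times:
  J1: C=7, w×C=7×7=49
  J2: C=10, w×C=6×10=60
  J3: C=19, w×C=5×19=95
  J4: C=28, w×C=3×28=84
  J5: C=33, w×C=4×33=132
Sum w×C = 420
Sum w = 25
Weighted avg = 420/25
= 16.80


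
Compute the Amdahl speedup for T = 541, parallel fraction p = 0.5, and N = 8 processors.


Amdahl's law: T_p = T × ((1-p) + p/N)
= 541 × ((1-0.5) + 0.5/8)
= 541 × (0.50 + 0.0625)
= 541 × 0.5625
= 304.31
Speedup = 541/304.31
= 1.78×


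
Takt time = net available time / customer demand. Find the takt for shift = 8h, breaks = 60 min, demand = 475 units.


Available = 8×60 - 60 = 420 min
Takt time = 420 / 475
= 0.88 min/unit


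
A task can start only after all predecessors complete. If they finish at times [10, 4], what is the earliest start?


ES = max of all predecessor completion times
Predecessors: [10, 4]
ES = max(10, 4)
= 10


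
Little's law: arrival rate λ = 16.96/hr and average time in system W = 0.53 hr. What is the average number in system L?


Little's law: L = λ × W
= 16.96 × 0.53
= 8.99


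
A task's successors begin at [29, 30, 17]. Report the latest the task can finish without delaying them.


LF = min of all successor start times
Successors start at: [29, 30, 17]
LF = min(29, 30, 17)
= 17


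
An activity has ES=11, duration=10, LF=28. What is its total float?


EF = ES + duration = 11 + 10 = 21
LS = LF - duration = 28 - 10 = 18
Total Float = LF - EF = 28 - 21
(or LS - ES = 18 - 11)
= 7


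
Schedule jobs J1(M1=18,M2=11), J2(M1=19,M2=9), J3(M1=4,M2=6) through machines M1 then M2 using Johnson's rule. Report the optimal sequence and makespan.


Johnson's rule:
Group 1 (M1≤M2, sort by M1): ['J3']
Group 2 (M1>M2, sort desc M2): ['J1', 'J2']
Sequence: J3 → J1 → J2
Makespan calculation:
  J3: M1 done=4, M2 done=10
  J1: M1 done=22, M2 done=33
  J2: M1 done=41, M2 done=50
= Sequence: J3 → J1 → J2, Makespan: 50


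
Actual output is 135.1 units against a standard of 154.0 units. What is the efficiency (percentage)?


Efficiency = (actual / standard) × 100
= (135.1 / 154.0) × 100
= 87.7%


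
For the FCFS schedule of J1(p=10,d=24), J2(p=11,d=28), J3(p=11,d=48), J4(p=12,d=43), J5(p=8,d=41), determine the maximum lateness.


Lateness per job (L = C - d):
  J1: C=10, d=24, L=-14
  J2: C=21, d=28, L=-7
  J3: C=32, d=48, L=-16
  J4: C=44, d=43, L=1
  J5: C=52, d=41, L=11
Lmax = max(-14, -7, -16, 1, 11)
= 11


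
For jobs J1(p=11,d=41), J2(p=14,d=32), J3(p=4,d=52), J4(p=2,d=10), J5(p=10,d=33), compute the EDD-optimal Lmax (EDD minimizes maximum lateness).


EDD order: J4 → J2 → J5 → J1 → J3
Completion and lateness:
  J4: C=2, d=10, L=2-10=-8
  J2: C=16, d=32, L=16-32=-16
  J5: C=26, d=33, L=26-33=-7
  J1: C=37, d=41, L=37-41=-4
  J3: C=41, d=52, L=41-52=-11
Lmax = max(-8, -16, -7, -4, -11)
= -4


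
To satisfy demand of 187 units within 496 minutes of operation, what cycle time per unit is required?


Cycle time = available time / demand
= 496 / 187
= 2.65 min/unit


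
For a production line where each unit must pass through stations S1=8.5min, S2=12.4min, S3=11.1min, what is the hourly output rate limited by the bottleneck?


Bottleneck = longest station time
Station times: [8.5, 12.4, 11.1]
Max = 12.4 min
Rate = 60 / 12.4
= 4.84 units/hour (bottleneck: 12.4min)


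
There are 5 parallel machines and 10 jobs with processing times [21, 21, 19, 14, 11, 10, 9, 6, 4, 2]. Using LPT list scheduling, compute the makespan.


Jobs (LPT sorted): [21, 21, 19, 14, 11, 10, 9, 6, 4, 2]
Machines: 5
  J=21 → Machine 1 (load: 0+21=21)
  J=21 → Machine 2 (load: 0+21=21)
  J=19 → Machine 3 (load: 0+19=19)
  J=14 → Machine 4 (load: 0+14=14)
  J=11 → Machine 5 (load: 0+11=11)
  J=10 → Machine 5 (load: 11+10=21)
  J=9 → Machine 4 (load: 14+9=23)
  J=6 → Machine 3 (load: 19+6=25)
  J=4 → Machine 1 (load: 21+4=25)
  J=2 → Machine 2 (load: 21+2=23)
Machine loads: [25, 23, 25, 23, 21]
Makespan = max = 25 time units


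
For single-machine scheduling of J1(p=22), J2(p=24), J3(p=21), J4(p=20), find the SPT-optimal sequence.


SPT: sort by shortest processing time
  J4: p=20
  J3: p=21
  J1: p=22
  J2: p=24
Order: J4 → J3 → J1 → J2


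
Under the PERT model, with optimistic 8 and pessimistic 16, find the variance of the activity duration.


σ² = ((p - o) / 6)² = (p - o)² / 36
= (16 - 8)² / 36
= 8² / 36
= 64 / 36
= 1.7778


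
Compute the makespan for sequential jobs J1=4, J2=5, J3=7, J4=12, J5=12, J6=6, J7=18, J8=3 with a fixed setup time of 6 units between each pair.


Makespan = Σ processing + (n-1) × setup
= (4 + 5 + 7 + 12 + 12 + 6 + 18 + 3) + (8-1)×6
= 67 + 42
= 109 time units


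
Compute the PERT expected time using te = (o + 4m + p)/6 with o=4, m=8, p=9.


te = (o + 4m + p) / 6
= (4 + 4×8 + 9) / 6
= (4 + 32 + 9) / 6
= 45 / 6
= 7.50


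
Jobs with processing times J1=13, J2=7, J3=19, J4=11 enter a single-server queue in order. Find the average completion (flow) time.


Completion times:
  J1: completes at 13
  J2: completes at 20
  J3: completes at 39
  J4: completes at 50
Sum = 122
Average = 122/4
= 30.50


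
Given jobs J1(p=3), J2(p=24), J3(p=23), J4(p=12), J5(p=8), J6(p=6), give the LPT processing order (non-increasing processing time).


LPT: sort by longest processing time first
  J2: p=24
  J3: p=23
  J4: p=12
  J5: p=8
  J6: p=6
  J1: p=3
Order: J2 → J3 → J4 → J5 → J6 → J1


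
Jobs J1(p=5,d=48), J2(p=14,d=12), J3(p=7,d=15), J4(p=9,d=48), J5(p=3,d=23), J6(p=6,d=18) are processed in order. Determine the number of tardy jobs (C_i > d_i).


Completion vs due date:
  J1: C=5, d=48 → on time
  J2: C=19, d=12 → TARDY
  J3: C=26, d=15 → TARDY
  J4: C=35, d=48 → on time
  J5: C=38, d=23 → TARDY
  J6: C=44, d=18 → TARDY
Tardy jobs: J2, J3, J5, J6
Count = 4


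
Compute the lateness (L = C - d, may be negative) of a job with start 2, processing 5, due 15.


Completion = 2 + 5 = 7
Lateness = C - d = 7 - 15
= -8


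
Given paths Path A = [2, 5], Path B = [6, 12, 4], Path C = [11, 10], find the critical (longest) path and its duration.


Path A: 2 + 5 = 7
Path B: 6 + 12 + 4 = 22
Path C: 11 + 10 = 21
Critical path = longest = max(7, 22, 21)
= 22 (Path B)


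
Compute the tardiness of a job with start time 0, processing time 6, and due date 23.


Completion = start + processing = 0 + 6 = 6
Tardiness = max(0, C - d) = max(0, 6 - 23)
= max(0, -17)
= 0


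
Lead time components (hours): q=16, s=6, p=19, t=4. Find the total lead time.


Lead time = queue + setup + processing + transit
= 16 + 6 + 19 + 4
= 45 hours


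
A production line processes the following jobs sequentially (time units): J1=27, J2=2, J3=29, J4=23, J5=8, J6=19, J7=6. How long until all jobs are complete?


Sequential makespan: sum all processing times
= 27 + 2 + 29 + 23 + 8 + 19 + 6
= 114 time units


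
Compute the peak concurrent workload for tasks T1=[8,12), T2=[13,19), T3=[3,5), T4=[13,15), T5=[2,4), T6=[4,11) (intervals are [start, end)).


Check each time point for overlaps:
  t=3: 2 tasks active (T3, T5)
Max concurrent = 2


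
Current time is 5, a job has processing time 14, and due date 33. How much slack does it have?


Slack = due - current_time - processing
= 33 - 5 - 14
= 14


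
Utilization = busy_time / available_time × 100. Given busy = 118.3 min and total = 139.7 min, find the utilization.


Utilization = busy / total × 100
= 118.3 / 139.7 × 100
= 84.7%


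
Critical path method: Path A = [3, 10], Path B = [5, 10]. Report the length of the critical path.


Path A: 3 + 10 = 13
Path B: 5 + 10 = 15
Critical path = longest = max(13, 15)
= 15 (Path B)


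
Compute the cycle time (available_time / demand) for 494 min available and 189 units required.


Cycle time = available time / demand
= 494 / 189
= 2.61 min/unit


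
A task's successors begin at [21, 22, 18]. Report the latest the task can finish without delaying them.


LF = min of all successor start times
Successors start at: [21, 22, 18]
LF = min(21, 22, 18)
= 18


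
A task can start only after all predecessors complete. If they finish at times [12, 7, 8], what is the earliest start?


ES = max of all predecessor completion times
Predecessors: [12, 7, 8]
ES = max(12, 7, 8)
= 12


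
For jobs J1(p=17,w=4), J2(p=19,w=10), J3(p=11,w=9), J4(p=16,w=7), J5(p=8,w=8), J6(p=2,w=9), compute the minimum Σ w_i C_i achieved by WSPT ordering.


WSPT order (by p/w): J6 → J5 → J3 → J2 → J4 → J1
  J6: C=2, w·C=9×2=18
  J5: C=10, w·C=8×10=80
  J3: C=21, w·C=9×21=189
  J2: C=40, w·C=10×40=400
  J4: C=56, w·C=7×56=392
  J1: C=73, w·C=4×73=292
Σ w·C = 1371
= 1371


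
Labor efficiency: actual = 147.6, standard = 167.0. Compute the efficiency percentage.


Efficiency = (actual / standard) × 100
= (147.6 / 167.0) × 100
= 88.4%


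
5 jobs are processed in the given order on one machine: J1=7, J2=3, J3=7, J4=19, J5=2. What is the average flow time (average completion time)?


Completion times:
  J1: completes at 7
  J2: completes at 10
  J3: completes at 17
  J4: completes at 36
  J5: completes at 38
Sum = 108
Average = 108/5
= 21.60


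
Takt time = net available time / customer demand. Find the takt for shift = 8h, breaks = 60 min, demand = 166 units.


Available = 8×60 - 60 = 420 min
Takt time = 420 / 166
= 2.53 min/unit


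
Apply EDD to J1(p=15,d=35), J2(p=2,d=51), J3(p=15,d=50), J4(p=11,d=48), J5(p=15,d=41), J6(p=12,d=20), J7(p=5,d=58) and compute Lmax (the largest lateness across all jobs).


EDD order: J6 → J1 → J5 → J4 → J3 → J2 → J7
Completion and lateness:
  J6: C=12, d=20, L=12-20=-8
  J1: C=27, d=35, L=27-35=-8
  J5: C=42, d=41, L=42-41=1
  J4: C=53, d=48, L=53-48=5
  J3: C=68, d=50, L=68-50=18
  J2: C=70, d=51, L=70-51=19
  J7: C=75, d=58, L=75-58=17
Lmax = max(-8, -8, 1, 5, 18, 19, 17)
= 19


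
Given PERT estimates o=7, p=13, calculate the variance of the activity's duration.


σ² = ((p - o) / 6)² = (p - o)² / 36
= (13 - 7)² / 36
= 6² / 36
= 36 / 36
= 1.0000


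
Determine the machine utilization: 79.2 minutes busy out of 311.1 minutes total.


Utilization = busy / total × 100
= 79.2 / 311.1 × 100
= 25.5%


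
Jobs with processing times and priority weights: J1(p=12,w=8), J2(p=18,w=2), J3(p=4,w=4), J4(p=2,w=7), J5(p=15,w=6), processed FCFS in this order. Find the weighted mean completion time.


Completion times:
  J1: C=12, w×C=8×12=96
  J2: C=30, w×C=2×30=60
  J3: C=34, w×C=4×34=136
  J4: C=36, w×C=7×36=252
  J5: C=51, w×C=6×51=306
Sum w×C = 850
Sum w = 27
Weighted avg = 850/27
= 31.48


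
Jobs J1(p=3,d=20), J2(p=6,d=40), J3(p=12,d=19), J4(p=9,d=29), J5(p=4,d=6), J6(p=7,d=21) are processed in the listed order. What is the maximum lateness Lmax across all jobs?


Lateness per job (L = C - d):
  J1: C=3, d=20, L=-17
  J2: C=9, d=40, L=-31
  J3: C=21, d=19, L=2
  J4: C=30, d=29, L=1
  J5: C=34, d=6, L=28
  J6: C=41, d=21, L=20
Lmax = max(-17, -31, 2, 1, 28, 20)
= 28


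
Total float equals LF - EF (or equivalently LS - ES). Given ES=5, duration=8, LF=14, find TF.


EF = ES + duration = 5 + 8 = 13
LS = LF - duration = 14 - 8 = 6
Total Float = LF - EF = 14 - 13
(or LS - ES = 6 - 5)
= 1


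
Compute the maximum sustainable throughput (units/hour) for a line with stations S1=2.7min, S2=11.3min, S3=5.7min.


Bottleneck = longest station time
Station times: [2.7, 11.3, 5.7]
Max = 11.3 min
Rate = 60 / 11.3
= 5.31 units/hour (bottleneck: 11.3min)


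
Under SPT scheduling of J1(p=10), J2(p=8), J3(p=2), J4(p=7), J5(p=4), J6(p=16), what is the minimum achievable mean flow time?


SPT order: J3 → J5 → J4 → J2 → J1 → J6
Completion times:
  J3: C=2
  J5: C=6
  J4: C=13
  J2: C=21
  J1: C=31
  J6: C=47
Sum = 120, n = 6
Mean flow = 120/6
= 20.00


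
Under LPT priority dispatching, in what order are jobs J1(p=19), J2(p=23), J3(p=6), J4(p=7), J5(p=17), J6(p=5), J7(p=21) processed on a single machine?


LPT: sort by longest processing time first
  J2: p=23
  J7: p=21
  J1: p=19
  J5: p=17
  J4: p=7
  J3: p=6
  J6: p=5
Order: J2 → J7 → J1 → J5 → J4 → J3 → J6


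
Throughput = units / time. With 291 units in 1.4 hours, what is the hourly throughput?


Throughput = units / time
= 291 / 1.4
= 207.9 units/hour


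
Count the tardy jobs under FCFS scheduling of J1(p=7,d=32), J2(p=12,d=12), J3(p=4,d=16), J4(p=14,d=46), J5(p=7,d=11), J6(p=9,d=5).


Completion vs due date:
  J1: C=7, d=32 → on time
  J2: C=19, d=12 → TARDY
  J3: C=23, d=16 → TARDY
  J4: C=37, d=46 → on time
  J5: C=44, d=11 → TARDY
  J6: C=53, d=5 → TARDY
Tardy jobs: J2, J3, J5, J6
Count = 4


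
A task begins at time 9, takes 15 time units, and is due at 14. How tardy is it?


Completion = start + processing = 9 + 15 = 24
Tardiness = max(0, C - d) = max(0, 24 - 14)
= max(0, 10)
= 10


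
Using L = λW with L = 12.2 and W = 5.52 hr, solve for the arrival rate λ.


Little's law: L = λW → λ = L / W
= 12.2 / 5.52
= 2.21 per hour


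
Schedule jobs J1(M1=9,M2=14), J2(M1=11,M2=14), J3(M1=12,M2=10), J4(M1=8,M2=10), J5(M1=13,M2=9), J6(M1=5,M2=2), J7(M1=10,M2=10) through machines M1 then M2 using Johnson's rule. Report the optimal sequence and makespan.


Johnson's rule:
Group 1 (M1≤M2, sort by M1): ['J4', 'J1', 'J7', 'J2']
Group 2 (M1>M2, sort desc M2): ['J3', 'J5', 'J6']
Sequence: J4 → J1 → J7 → J2 → J3 → J5 → J6
Makespan calculation:
  J4: M1 done=8, M2 done=18
  J1: M1 done=17, M2 done=32
  J7: M1 done=27, M2 done=42
  J2: M1 done=38, M2 done=56
  J3: M1 done=50, M2 done=66
  J5: M1 done=63, M2 done=75
  J6: M1 done=68, M2 done=77
= Sequence: J4 → J1 → J7 → J2 → J3 → J5 → J6, Makespan: 77


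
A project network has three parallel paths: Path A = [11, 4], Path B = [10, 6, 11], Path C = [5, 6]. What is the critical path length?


Path A: 11 + 4 = 15
Path B: 10 + 6 + 11 = 27
Path C: 5 + 6 = 11
Critical path = longest = max(15, 27, 11)
= 27 (Path B)


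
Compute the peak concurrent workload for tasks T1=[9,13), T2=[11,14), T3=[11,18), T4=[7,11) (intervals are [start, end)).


Check each time point for overlaps:
  t=11: 3 tasks active (T1, T2, T3)
Max concurrent = 3


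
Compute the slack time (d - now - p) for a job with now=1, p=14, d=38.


Slack = due - current_time - processing
= 38 - 1 - 14
= 23


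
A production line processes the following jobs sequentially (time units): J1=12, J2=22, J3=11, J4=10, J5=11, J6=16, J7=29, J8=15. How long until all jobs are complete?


Sequential makespan: sum all processing times
= 12 + 22 + 11 + 10 + 11 + 16 + 29 + 15
= 126 time units


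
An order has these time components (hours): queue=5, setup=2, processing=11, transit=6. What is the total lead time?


Lead time = queue + setup + processing + transit
= 5 + 2 + 11 + 6
= 24 hours


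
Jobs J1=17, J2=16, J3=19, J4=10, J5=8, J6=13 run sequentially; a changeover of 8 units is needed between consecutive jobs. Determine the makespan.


Makespan = Σ processing + (n-1) × setup
= (17 + 16 + 19 + 10 + 8 + 13) + (6-1)×8
= 83 + 40
= 123 time units


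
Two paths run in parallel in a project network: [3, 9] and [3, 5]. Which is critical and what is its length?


Path A: 3 + 9 = 12
Path B: 3 + 5 = 8
Critical path = longest = max(12, 8)
= 12 (Path A)


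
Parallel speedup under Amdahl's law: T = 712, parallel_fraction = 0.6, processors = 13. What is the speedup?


Amdahl's law: T_p = T × ((1-p) + p/N)
= 712 × ((1-0.6) + 0.6/13)
= 712 × (0.40 + 0.0462)
= 712 × 0.4462
= 317.66
Speedup = 712/317.66
= 2.24×


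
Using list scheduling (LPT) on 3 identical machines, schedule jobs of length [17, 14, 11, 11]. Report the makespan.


Jobs (LPT sorted): [17, 14, 11, 11]
Machines: 3
  J=17 → Machine 1 (load: 0+17=17)
  J=14 → Machine 2 (load: 0+14=14)
  J=11 → Machine 3 (load: 0+11=11)
  J=11 → Machine 3 (load: 11+11=22)
Machine loads: [17, 14, 22]
Makespan = max = 22 time units


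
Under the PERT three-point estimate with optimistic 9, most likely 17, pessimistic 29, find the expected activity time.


te = (o + 4m + p) / 6
= (9 + 4×17 + 29) / 6
= (9 + 68 + 29) / 6
= 106 / 6
= 17.67


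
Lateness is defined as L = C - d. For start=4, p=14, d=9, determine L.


Completion = 4 + 14 = 18
Lateness = C - d = 18 - 9
= 9


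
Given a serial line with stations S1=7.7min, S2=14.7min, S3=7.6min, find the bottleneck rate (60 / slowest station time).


Bottleneck = longest station time
Station times: [7.7, 14.7, 7.6]
Max = 14.7 min
Rate = 60 / 14.7
= 4.08 units/hour (bottleneck: 14.7min)


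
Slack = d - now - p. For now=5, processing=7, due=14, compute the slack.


Slack = due - current_time - processing
= 14 - 5 - 7
= 2


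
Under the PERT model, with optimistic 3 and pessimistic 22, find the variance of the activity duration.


σ² = ((p - o) / 6)² = (p - o)² / 36
= (22 - 3)² / 36
= 19² / 36
= 361 / 36
= 10.0278


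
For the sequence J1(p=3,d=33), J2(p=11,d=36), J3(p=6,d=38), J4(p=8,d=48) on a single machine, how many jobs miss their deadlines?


Completion vs due date:
  J1: C=3, d=33 → on time
  J2: C=14, d=36 → on time
  J3: C=20, d=38 → on time
  J4: C=28, d=48 → on time
Tardy jobs: none
Count = 0


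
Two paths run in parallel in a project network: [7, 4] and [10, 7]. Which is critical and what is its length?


Path A: 7 + 4 = 11
Path B: 10 + 7 = 17
Critical path = longest = max(11, 17)
= 17 (Path B)


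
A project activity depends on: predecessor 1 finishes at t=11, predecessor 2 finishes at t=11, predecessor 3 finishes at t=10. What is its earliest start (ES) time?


ES = max of all predecessor completion times
Predecessors: [11, 11, 10]
ES = max(11, 11, 10)
= 11


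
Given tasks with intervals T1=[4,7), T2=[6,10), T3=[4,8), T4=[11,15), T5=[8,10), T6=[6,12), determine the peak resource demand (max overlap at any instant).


Check each time point for overlaps:
  t=6: 4 tasks active (T1, T2, T3, T6)
Max concurrent = 4


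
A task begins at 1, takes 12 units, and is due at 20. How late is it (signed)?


Completion = 1 + 12 = 13
Lateness = C - d = 13 - 20
= -7


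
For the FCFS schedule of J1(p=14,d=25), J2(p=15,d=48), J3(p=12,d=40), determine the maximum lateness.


Lateness per job (L = C - d):
  J1: C=14, d=25, L=-11
  J2: C=29, d=48, L=-19
  J3: C=41, d=40, L=1
Lmax = max(-11, -19, 1)
= 1


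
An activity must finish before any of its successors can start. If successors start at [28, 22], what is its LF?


LF = min of all successor start times
Successors start at: [28, 22]
LF = min(28, 22)
= 22


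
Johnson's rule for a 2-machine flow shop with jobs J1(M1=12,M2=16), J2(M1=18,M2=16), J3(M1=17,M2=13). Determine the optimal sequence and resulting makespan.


Johnson's rule:
Group 1 (M1≤M2, sort by M1): ['J1']
Group 2 (M1>M2, sort desc M2): ['J2', 'J3']
Sequence: J1 → J2 → J3
Makespan calculation:
  J1: M1 done=12, M2 done=28
  J2: M1 done=30, M2 done=46
  J3: M1 done=47, M2 done=60
= Sequence: J1 → J2 → J3, Makespan: 60


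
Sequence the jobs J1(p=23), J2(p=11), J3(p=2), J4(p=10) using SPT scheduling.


SPT: sort by shortest processing time
  J3: p=2
  J4: p=10
  J2: p=11
  J1: p=23
Order: J3 → J4 → J2 → J1


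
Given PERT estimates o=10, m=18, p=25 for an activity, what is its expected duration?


te = (o + 4m + p) / 6
= (10 + 4×18 + 25) / 6
= (10 + 72 + 25) / 6
= 107 / 6
= 17.83


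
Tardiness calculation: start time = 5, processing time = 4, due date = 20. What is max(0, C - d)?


Completion = start + processing = 5 + 4 = 9
Tardiness = max(0, C - d) = max(0, 9 - 20)
= max(0, -11)
= 0


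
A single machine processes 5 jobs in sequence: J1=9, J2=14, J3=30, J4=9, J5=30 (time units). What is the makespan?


Sequential makespan: sum all processing times
= 9 + 14 + 30 + 9 + 30
= 92 time units


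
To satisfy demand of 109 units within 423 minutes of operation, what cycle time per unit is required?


Cycle time = available time / demand
= 423 / 109
= 3.88 min/unit
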